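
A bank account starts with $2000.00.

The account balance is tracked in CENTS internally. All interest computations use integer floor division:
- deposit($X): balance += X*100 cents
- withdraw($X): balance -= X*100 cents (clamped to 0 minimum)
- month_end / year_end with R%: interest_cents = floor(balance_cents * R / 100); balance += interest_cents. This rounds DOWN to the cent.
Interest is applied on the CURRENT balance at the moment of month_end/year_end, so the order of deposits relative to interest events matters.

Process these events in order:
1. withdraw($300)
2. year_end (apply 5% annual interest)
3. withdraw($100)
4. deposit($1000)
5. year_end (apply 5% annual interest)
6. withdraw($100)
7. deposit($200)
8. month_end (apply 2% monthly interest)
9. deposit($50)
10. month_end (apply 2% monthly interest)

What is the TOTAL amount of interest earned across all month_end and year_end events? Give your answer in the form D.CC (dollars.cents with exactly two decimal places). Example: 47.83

Answer: 338.18

Derivation:
After 1 (withdraw($300)): balance=$1700.00 total_interest=$0.00
After 2 (year_end (apply 5% annual interest)): balance=$1785.00 total_interest=$85.00
After 3 (withdraw($100)): balance=$1685.00 total_interest=$85.00
After 4 (deposit($1000)): balance=$2685.00 total_interest=$85.00
After 5 (year_end (apply 5% annual interest)): balance=$2819.25 total_interest=$219.25
After 6 (withdraw($100)): balance=$2719.25 total_interest=$219.25
After 7 (deposit($200)): balance=$2919.25 total_interest=$219.25
After 8 (month_end (apply 2% monthly interest)): balance=$2977.63 total_interest=$277.63
After 9 (deposit($50)): balance=$3027.63 total_interest=$277.63
After 10 (month_end (apply 2% monthly interest)): balance=$3088.18 total_interest=$338.18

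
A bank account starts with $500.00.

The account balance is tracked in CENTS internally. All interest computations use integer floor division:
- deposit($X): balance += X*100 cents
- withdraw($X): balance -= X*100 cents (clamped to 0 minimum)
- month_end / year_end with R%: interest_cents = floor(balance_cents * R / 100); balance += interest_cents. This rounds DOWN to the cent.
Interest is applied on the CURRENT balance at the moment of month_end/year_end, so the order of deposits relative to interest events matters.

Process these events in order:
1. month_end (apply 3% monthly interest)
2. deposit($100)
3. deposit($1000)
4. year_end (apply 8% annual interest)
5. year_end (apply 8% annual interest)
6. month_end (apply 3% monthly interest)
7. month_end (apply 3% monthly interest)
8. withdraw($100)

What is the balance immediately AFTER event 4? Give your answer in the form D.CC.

Answer: 1744.20

Derivation:
After 1 (month_end (apply 3% monthly interest)): balance=$515.00 total_interest=$15.00
After 2 (deposit($100)): balance=$615.00 total_interest=$15.00
After 3 (deposit($1000)): balance=$1615.00 total_interest=$15.00
After 4 (year_end (apply 8% annual interest)): balance=$1744.20 total_interest=$144.20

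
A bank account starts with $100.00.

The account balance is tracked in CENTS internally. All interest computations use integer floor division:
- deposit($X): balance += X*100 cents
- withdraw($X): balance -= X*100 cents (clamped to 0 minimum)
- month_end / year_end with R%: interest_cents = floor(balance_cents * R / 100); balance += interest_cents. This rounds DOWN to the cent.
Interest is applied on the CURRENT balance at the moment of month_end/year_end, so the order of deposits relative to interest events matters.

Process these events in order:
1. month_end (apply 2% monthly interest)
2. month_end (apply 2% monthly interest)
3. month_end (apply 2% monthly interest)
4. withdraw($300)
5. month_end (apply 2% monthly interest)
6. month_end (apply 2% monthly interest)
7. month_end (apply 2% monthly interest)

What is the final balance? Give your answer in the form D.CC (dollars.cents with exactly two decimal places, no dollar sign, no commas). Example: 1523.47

Answer: 0.00

Derivation:
After 1 (month_end (apply 2% monthly interest)): balance=$102.00 total_interest=$2.00
After 2 (month_end (apply 2% monthly interest)): balance=$104.04 total_interest=$4.04
After 3 (month_end (apply 2% monthly interest)): balance=$106.12 total_interest=$6.12
After 4 (withdraw($300)): balance=$0.00 total_interest=$6.12
After 5 (month_end (apply 2% monthly interest)): balance=$0.00 total_interest=$6.12
After 6 (month_end (apply 2% monthly interest)): balance=$0.00 total_interest=$6.12
After 7 (month_end (apply 2% monthly interest)): balance=$0.00 total_interest=$6.12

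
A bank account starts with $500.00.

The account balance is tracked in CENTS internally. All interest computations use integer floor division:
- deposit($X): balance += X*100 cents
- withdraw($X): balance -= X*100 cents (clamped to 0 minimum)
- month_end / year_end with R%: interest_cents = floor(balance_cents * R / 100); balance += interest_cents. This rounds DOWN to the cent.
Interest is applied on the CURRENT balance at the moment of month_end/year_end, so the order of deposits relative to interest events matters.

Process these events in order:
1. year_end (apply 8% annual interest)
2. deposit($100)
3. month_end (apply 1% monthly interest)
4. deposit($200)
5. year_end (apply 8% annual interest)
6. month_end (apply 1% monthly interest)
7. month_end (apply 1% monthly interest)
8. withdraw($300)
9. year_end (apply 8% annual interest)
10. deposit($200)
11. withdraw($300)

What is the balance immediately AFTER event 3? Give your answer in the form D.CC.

Answer: 646.40

Derivation:
After 1 (year_end (apply 8% annual interest)): balance=$540.00 total_interest=$40.00
After 2 (deposit($100)): balance=$640.00 total_interest=$40.00
After 3 (month_end (apply 1% monthly interest)): balance=$646.40 total_interest=$46.40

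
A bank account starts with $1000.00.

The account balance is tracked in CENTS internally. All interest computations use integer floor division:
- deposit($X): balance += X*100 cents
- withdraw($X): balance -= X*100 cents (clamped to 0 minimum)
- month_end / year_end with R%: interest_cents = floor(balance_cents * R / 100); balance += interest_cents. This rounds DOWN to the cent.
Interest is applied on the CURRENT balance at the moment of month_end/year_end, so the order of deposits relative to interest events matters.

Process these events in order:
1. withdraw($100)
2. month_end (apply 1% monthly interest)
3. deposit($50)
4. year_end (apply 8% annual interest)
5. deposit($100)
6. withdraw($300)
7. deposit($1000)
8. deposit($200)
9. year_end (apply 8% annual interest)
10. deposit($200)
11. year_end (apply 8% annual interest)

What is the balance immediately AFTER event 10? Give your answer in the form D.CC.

After 1 (withdraw($100)): balance=$900.00 total_interest=$0.00
After 2 (month_end (apply 1% monthly interest)): balance=$909.00 total_interest=$9.00
After 3 (deposit($50)): balance=$959.00 total_interest=$9.00
After 4 (year_end (apply 8% annual interest)): balance=$1035.72 total_interest=$85.72
After 5 (deposit($100)): balance=$1135.72 total_interest=$85.72
After 6 (withdraw($300)): balance=$835.72 total_interest=$85.72
After 7 (deposit($1000)): balance=$1835.72 total_interest=$85.72
After 8 (deposit($200)): balance=$2035.72 total_interest=$85.72
After 9 (year_end (apply 8% annual interest)): balance=$2198.57 total_interest=$248.57
After 10 (deposit($200)): balance=$2398.57 total_interest=$248.57

Answer: 2398.57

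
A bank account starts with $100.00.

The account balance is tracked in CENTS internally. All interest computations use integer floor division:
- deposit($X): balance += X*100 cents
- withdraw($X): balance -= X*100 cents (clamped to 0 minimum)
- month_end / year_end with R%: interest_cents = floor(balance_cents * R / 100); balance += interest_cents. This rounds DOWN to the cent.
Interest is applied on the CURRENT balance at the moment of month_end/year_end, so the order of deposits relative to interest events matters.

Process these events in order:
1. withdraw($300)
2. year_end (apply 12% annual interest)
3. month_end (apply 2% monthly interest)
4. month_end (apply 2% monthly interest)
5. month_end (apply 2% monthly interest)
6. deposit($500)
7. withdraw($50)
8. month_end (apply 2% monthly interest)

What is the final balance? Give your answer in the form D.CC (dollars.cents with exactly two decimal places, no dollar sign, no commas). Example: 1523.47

After 1 (withdraw($300)): balance=$0.00 total_interest=$0.00
After 2 (year_end (apply 12% annual interest)): balance=$0.00 total_interest=$0.00
After 3 (month_end (apply 2% monthly interest)): balance=$0.00 total_interest=$0.00
After 4 (month_end (apply 2% monthly interest)): balance=$0.00 total_interest=$0.00
After 5 (month_end (apply 2% monthly interest)): balance=$0.00 total_interest=$0.00
After 6 (deposit($500)): balance=$500.00 total_interest=$0.00
After 7 (withdraw($50)): balance=$450.00 total_interest=$0.00
After 8 (month_end (apply 2% monthly interest)): balance=$459.00 total_interest=$9.00

Answer: 459.00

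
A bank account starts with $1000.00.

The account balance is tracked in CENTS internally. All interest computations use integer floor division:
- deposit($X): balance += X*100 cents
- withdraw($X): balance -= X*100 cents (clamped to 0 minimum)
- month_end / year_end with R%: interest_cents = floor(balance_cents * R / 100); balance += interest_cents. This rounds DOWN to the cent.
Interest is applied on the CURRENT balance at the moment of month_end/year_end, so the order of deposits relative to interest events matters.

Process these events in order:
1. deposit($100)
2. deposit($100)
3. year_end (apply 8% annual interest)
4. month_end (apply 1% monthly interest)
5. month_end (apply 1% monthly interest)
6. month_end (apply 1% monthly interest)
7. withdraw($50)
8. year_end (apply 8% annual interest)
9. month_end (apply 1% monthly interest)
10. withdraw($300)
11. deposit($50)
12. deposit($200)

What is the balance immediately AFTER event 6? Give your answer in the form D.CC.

After 1 (deposit($100)): balance=$1100.00 total_interest=$0.00
After 2 (deposit($100)): balance=$1200.00 total_interest=$0.00
After 3 (year_end (apply 8% annual interest)): balance=$1296.00 total_interest=$96.00
After 4 (month_end (apply 1% monthly interest)): balance=$1308.96 total_interest=$108.96
After 5 (month_end (apply 1% monthly interest)): balance=$1322.04 total_interest=$122.04
After 6 (month_end (apply 1% monthly interest)): balance=$1335.26 total_interest=$135.26

Answer: 1335.26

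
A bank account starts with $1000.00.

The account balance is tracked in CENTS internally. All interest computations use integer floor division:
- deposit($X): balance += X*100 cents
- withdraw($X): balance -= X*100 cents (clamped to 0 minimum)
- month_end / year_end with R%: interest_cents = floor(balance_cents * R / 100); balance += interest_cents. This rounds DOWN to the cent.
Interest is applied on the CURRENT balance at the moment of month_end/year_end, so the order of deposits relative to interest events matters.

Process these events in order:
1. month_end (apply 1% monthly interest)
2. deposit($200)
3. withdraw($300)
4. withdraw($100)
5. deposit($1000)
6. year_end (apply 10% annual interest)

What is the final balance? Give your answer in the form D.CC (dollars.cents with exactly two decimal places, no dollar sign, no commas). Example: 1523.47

After 1 (month_end (apply 1% monthly interest)): balance=$1010.00 total_interest=$10.00
After 2 (deposit($200)): balance=$1210.00 total_interest=$10.00
After 3 (withdraw($300)): balance=$910.00 total_interest=$10.00
After 4 (withdraw($100)): balance=$810.00 total_interest=$10.00
After 5 (deposit($1000)): balance=$1810.00 total_interest=$10.00
After 6 (year_end (apply 10% annual interest)): balance=$1991.00 total_interest=$191.00

Answer: 1991.00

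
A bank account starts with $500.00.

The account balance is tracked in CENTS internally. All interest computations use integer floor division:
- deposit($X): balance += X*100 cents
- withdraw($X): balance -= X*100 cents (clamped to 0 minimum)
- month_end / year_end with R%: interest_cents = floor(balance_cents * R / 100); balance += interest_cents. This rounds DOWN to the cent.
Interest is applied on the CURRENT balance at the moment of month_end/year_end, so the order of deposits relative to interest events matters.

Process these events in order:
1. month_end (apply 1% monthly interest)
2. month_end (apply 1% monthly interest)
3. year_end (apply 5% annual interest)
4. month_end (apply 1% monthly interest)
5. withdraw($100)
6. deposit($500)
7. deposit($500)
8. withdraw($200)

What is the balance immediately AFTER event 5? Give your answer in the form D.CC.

Answer: 440.90

Derivation:
After 1 (month_end (apply 1% monthly interest)): balance=$505.00 total_interest=$5.00
After 2 (month_end (apply 1% monthly interest)): balance=$510.05 total_interest=$10.05
After 3 (year_end (apply 5% annual interest)): balance=$535.55 total_interest=$35.55
After 4 (month_end (apply 1% monthly interest)): balance=$540.90 total_interest=$40.90
After 5 (withdraw($100)): balance=$440.90 total_interest=$40.90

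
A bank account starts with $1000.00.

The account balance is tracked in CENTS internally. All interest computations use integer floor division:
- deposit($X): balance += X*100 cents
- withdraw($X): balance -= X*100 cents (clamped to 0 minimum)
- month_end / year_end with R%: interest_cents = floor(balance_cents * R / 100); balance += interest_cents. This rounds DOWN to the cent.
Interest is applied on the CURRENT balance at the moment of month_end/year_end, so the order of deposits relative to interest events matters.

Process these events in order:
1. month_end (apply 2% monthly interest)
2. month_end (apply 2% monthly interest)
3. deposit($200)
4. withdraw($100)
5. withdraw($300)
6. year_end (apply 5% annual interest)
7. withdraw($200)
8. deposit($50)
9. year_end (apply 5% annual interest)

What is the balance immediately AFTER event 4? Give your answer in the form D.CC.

After 1 (month_end (apply 2% monthly interest)): balance=$1020.00 total_interest=$20.00
After 2 (month_end (apply 2% monthly interest)): balance=$1040.40 total_interest=$40.40
After 3 (deposit($200)): balance=$1240.40 total_interest=$40.40
After 4 (withdraw($100)): balance=$1140.40 total_interest=$40.40

Answer: 1140.40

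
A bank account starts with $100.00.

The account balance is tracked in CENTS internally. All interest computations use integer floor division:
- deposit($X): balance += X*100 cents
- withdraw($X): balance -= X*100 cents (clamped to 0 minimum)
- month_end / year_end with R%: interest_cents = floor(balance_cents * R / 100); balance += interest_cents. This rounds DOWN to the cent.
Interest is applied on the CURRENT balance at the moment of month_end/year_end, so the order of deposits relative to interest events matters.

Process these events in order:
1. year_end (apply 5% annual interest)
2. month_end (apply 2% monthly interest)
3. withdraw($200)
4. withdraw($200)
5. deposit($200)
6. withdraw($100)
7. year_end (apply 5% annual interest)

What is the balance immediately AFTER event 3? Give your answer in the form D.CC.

Answer: 0.00

Derivation:
After 1 (year_end (apply 5% annual interest)): balance=$105.00 total_interest=$5.00
After 2 (month_end (apply 2% monthly interest)): balance=$107.10 total_interest=$7.10
After 3 (withdraw($200)): balance=$0.00 total_interest=$7.10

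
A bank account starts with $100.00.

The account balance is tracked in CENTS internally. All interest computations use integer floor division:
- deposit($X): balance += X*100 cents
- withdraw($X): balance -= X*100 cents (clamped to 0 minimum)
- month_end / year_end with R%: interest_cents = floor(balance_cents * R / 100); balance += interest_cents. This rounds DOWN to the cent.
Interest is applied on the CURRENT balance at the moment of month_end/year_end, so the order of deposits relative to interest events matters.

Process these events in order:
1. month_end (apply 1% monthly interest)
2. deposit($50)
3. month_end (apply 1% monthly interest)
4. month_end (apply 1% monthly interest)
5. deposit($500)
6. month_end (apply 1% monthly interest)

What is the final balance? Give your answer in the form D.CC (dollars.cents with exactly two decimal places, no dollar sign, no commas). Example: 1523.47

After 1 (month_end (apply 1% monthly interest)): balance=$101.00 total_interest=$1.00
After 2 (deposit($50)): balance=$151.00 total_interest=$1.00
After 3 (month_end (apply 1% monthly interest)): balance=$152.51 total_interest=$2.51
After 4 (month_end (apply 1% monthly interest)): balance=$154.03 total_interest=$4.03
After 5 (deposit($500)): balance=$654.03 total_interest=$4.03
After 6 (month_end (apply 1% monthly interest)): balance=$660.57 total_interest=$10.57

Answer: 660.57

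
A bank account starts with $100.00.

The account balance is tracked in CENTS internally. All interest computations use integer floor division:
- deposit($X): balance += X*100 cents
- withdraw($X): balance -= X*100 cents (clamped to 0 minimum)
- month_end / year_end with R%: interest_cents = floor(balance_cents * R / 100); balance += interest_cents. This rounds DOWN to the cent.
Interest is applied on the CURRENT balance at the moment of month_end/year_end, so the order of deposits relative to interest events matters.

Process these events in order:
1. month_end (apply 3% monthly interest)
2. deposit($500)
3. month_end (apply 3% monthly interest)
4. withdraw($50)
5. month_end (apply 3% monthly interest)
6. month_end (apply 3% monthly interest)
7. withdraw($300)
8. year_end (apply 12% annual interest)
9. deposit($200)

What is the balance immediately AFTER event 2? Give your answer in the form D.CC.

Answer: 603.00

Derivation:
After 1 (month_end (apply 3% monthly interest)): balance=$103.00 total_interest=$3.00
After 2 (deposit($500)): balance=$603.00 total_interest=$3.00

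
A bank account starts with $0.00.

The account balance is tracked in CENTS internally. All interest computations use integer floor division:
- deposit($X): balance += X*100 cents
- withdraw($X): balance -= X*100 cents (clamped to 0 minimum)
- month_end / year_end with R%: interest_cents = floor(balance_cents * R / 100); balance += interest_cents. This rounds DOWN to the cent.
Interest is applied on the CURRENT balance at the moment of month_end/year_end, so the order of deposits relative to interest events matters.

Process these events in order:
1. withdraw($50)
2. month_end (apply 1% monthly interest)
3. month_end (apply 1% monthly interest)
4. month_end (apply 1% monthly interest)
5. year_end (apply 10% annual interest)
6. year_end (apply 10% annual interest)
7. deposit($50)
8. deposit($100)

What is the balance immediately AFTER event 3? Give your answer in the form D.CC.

Answer: 0.00

Derivation:
After 1 (withdraw($50)): balance=$0.00 total_interest=$0.00
After 2 (month_end (apply 1% monthly interest)): balance=$0.00 total_interest=$0.00
After 3 (month_end (apply 1% monthly interest)): balance=$0.00 total_interest=$0.00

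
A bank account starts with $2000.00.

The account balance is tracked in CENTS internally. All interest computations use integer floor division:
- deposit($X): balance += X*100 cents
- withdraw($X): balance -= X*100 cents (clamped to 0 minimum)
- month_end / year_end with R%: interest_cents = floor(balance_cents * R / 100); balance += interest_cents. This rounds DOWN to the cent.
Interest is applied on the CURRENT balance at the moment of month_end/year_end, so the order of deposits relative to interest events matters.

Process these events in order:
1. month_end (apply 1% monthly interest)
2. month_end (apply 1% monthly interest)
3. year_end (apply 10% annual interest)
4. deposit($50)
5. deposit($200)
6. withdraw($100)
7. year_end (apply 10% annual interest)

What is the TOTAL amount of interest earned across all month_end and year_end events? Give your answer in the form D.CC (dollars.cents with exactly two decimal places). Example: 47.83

After 1 (month_end (apply 1% monthly interest)): balance=$2020.00 total_interest=$20.00
After 2 (month_end (apply 1% monthly interest)): balance=$2040.20 total_interest=$40.20
After 3 (year_end (apply 10% annual interest)): balance=$2244.22 total_interest=$244.22
After 4 (deposit($50)): balance=$2294.22 total_interest=$244.22
After 5 (deposit($200)): balance=$2494.22 total_interest=$244.22
After 6 (withdraw($100)): balance=$2394.22 total_interest=$244.22
After 7 (year_end (apply 10% annual interest)): balance=$2633.64 total_interest=$483.64

Answer: 483.64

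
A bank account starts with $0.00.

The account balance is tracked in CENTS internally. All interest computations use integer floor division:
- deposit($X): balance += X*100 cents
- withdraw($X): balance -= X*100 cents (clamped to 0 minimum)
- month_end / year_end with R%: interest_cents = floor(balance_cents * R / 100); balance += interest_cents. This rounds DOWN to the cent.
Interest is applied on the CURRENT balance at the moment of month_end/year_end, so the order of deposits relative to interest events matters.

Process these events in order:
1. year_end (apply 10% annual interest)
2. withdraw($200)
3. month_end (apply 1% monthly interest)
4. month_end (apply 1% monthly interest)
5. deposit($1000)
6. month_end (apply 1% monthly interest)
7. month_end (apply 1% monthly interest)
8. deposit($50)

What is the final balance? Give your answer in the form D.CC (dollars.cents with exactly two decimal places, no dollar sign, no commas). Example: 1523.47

Answer: 1070.10

Derivation:
After 1 (year_end (apply 10% annual interest)): balance=$0.00 total_interest=$0.00
After 2 (withdraw($200)): balance=$0.00 total_interest=$0.00
After 3 (month_end (apply 1% monthly interest)): balance=$0.00 total_interest=$0.00
After 4 (month_end (apply 1% monthly interest)): balance=$0.00 total_interest=$0.00
After 5 (deposit($1000)): balance=$1000.00 total_interest=$0.00
After 6 (month_end (apply 1% monthly interest)): balance=$1010.00 total_interest=$10.00
After 7 (month_end (apply 1% monthly interest)): balance=$1020.10 total_interest=$20.10
After 8 (deposit($50)): balance=$1070.10 total_interest=$20.10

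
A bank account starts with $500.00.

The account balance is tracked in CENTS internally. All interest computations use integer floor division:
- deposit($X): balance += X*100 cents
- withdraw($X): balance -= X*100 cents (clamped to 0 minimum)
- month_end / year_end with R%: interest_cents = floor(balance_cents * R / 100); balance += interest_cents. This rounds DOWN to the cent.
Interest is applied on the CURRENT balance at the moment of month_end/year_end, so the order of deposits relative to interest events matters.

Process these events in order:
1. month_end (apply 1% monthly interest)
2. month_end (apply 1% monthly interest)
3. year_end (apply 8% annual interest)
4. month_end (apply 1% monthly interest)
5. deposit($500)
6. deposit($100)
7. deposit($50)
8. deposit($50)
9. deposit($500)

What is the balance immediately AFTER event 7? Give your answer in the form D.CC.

After 1 (month_end (apply 1% monthly interest)): balance=$505.00 total_interest=$5.00
After 2 (month_end (apply 1% monthly interest)): balance=$510.05 total_interest=$10.05
After 3 (year_end (apply 8% annual interest)): balance=$550.85 total_interest=$50.85
After 4 (month_end (apply 1% monthly interest)): balance=$556.35 total_interest=$56.35
After 5 (deposit($500)): balance=$1056.35 total_interest=$56.35
After 6 (deposit($100)): balance=$1156.35 total_interest=$56.35
After 7 (deposit($50)): balance=$1206.35 total_interest=$56.35

Answer: 1206.35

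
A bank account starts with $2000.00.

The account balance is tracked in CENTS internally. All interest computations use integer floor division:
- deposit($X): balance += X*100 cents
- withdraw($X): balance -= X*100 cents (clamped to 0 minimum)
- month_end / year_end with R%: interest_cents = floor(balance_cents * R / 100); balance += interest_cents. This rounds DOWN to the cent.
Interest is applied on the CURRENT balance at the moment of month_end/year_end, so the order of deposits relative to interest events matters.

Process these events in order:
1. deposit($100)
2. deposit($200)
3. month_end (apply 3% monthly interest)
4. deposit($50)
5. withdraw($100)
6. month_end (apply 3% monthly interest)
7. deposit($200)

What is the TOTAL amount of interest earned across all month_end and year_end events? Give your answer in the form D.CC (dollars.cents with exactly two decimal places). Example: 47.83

Answer: 138.57

Derivation:
After 1 (deposit($100)): balance=$2100.00 total_interest=$0.00
After 2 (deposit($200)): balance=$2300.00 total_interest=$0.00
After 3 (month_end (apply 3% monthly interest)): balance=$2369.00 total_interest=$69.00
After 4 (deposit($50)): balance=$2419.00 total_interest=$69.00
After 5 (withdraw($100)): balance=$2319.00 total_interest=$69.00
After 6 (month_end (apply 3% monthly interest)): balance=$2388.57 total_interest=$138.57
After 7 (deposit($200)): balance=$2588.57 total_interest=$138.57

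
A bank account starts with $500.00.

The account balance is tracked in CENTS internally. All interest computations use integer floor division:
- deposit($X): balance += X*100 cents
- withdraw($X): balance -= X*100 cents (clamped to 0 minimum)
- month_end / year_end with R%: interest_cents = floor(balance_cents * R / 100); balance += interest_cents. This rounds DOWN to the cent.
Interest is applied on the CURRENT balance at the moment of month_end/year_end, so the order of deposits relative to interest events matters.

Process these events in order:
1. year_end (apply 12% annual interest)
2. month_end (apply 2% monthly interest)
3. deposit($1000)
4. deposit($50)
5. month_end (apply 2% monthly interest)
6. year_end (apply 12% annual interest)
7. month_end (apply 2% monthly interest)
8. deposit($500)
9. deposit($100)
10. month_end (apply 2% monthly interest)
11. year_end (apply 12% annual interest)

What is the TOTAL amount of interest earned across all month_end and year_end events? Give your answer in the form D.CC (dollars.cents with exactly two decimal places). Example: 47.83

After 1 (year_end (apply 12% annual interest)): balance=$560.00 total_interest=$60.00
After 2 (month_end (apply 2% monthly interest)): balance=$571.20 total_interest=$71.20
After 3 (deposit($1000)): balance=$1571.20 total_interest=$71.20
After 4 (deposit($50)): balance=$1621.20 total_interest=$71.20
After 5 (month_end (apply 2% monthly interest)): balance=$1653.62 total_interest=$103.62
After 6 (year_end (apply 12% annual interest)): balance=$1852.05 total_interest=$302.05
After 7 (month_end (apply 2% monthly interest)): balance=$1889.09 total_interest=$339.09
After 8 (deposit($500)): balance=$2389.09 total_interest=$339.09
After 9 (deposit($100)): balance=$2489.09 total_interest=$339.09
After 10 (month_end (apply 2% monthly interest)): balance=$2538.87 total_interest=$388.87
After 11 (year_end (apply 12% annual interest)): balance=$2843.53 total_interest=$693.53

Answer: 693.53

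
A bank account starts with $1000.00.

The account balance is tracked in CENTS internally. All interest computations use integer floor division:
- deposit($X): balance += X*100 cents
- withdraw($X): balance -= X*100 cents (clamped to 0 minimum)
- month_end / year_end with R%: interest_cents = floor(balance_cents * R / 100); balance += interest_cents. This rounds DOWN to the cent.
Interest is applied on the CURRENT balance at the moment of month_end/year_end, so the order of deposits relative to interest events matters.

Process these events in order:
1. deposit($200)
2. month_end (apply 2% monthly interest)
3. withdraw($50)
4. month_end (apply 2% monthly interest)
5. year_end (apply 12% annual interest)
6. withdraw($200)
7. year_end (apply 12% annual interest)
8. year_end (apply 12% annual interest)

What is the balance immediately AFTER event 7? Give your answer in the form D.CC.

Answer: 1278.11

Derivation:
After 1 (deposit($200)): balance=$1200.00 total_interest=$0.00
After 2 (month_end (apply 2% monthly interest)): balance=$1224.00 total_interest=$24.00
After 3 (withdraw($50)): balance=$1174.00 total_interest=$24.00
After 4 (month_end (apply 2% monthly interest)): balance=$1197.48 total_interest=$47.48
After 5 (year_end (apply 12% annual interest)): balance=$1341.17 total_interest=$191.17
After 6 (withdraw($200)): balance=$1141.17 total_interest=$191.17
After 7 (year_end (apply 12% annual interest)): balance=$1278.11 total_interest=$328.11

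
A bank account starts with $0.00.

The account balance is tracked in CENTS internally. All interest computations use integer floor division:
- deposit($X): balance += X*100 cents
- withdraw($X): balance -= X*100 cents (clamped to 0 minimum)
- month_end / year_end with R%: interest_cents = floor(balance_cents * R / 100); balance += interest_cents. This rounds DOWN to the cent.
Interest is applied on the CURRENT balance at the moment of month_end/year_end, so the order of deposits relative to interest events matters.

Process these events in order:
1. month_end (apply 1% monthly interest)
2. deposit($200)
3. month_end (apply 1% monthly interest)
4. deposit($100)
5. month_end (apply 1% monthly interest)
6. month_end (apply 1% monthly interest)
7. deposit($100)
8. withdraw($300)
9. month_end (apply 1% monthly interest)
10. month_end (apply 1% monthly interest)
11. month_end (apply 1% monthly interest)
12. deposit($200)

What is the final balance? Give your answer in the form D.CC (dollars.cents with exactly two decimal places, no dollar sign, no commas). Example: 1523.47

Answer: 311.34

Derivation:
After 1 (month_end (apply 1% monthly interest)): balance=$0.00 total_interest=$0.00
After 2 (deposit($200)): balance=$200.00 total_interest=$0.00
After 3 (month_end (apply 1% monthly interest)): balance=$202.00 total_interest=$2.00
After 4 (deposit($100)): balance=$302.00 total_interest=$2.00
After 5 (month_end (apply 1% monthly interest)): balance=$305.02 total_interest=$5.02
After 6 (month_end (apply 1% monthly interest)): balance=$308.07 total_interest=$8.07
After 7 (deposit($100)): balance=$408.07 total_interest=$8.07
After 8 (withdraw($300)): balance=$108.07 total_interest=$8.07
After 9 (month_end (apply 1% monthly interest)): balance=$109.15 total_interest=$9.15
After 10 (month_end (apply 1% monthly interest)): balance=$110.24 total_interest=$10.24
After 11 (month_end (apply 1% monthly interest)): balance=$111.34 total_interest=$11.34
After 12 (deposit($200)): balance=$311.34 total_interest=$11.34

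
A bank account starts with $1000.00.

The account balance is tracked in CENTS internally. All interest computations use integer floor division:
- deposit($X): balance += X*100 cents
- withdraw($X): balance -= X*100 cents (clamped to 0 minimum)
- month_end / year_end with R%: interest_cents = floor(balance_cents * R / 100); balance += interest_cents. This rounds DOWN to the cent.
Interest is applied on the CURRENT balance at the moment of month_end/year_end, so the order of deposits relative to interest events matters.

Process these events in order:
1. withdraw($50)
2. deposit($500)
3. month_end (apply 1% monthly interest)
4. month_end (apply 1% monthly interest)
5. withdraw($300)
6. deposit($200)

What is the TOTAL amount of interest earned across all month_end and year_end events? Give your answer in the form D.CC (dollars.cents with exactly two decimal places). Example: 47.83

Answer: 29.14

Derivation:
After 1 (withdraw($50)): balance=$950.00 total_interest=$0.00
After 2 (deposit($500)): balance=$1450.00 total_interest=$0.00
After 3 (month_end (apply 1% monthly interest)): balance=$1464.50 total_interest=$14.50
After 4 (month_end (apply 1% monthly interest)): balance=$1479.14 total_interest=$29.14
After 5 (withdraw($300)): balance=$1179.14 total_interest=$29.14
After 6 (deposit($200)): balance=$1379.14 total_interest=$29.14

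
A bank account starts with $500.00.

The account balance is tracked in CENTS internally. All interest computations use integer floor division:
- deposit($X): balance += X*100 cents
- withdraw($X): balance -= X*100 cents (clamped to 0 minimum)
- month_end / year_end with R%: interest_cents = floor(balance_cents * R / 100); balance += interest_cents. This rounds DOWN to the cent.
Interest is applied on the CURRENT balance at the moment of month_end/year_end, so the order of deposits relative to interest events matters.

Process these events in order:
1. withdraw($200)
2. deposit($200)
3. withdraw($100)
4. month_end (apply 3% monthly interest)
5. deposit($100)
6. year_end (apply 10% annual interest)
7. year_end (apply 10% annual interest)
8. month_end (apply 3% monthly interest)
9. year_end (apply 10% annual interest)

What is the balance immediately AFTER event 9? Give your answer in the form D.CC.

Answer: 701.91

Derivation:
After 1 (withdraw($200)): balance=$300.00 total_interest=$0.00
After 2 (deposit($200)): balance=$500.00 total_interest=$0.00
After 3 (withdraw($100)): balance=$400.00 total_interest=$0.00
After 4 (month_end (apply 3% monthly interest)): balance=$412.00 total_interest=$12.00
After 5 (deposit($100)): balance=$512.00 total_interest=$12.00
After 6 (year_end (apply 10% annual interest)): balance=$563.20 total_interest=$63.20
After 7 (year_end (apply 10% annual interest)): balance=$619.52 total_interest=$119.52
After 8 (month_end (apply 3% monthly interest)): balance=$638.10 total_interest=$138.10
After 9 (year_end (apply 10% annual interest)): balance=$701.91 total_interest=$201.91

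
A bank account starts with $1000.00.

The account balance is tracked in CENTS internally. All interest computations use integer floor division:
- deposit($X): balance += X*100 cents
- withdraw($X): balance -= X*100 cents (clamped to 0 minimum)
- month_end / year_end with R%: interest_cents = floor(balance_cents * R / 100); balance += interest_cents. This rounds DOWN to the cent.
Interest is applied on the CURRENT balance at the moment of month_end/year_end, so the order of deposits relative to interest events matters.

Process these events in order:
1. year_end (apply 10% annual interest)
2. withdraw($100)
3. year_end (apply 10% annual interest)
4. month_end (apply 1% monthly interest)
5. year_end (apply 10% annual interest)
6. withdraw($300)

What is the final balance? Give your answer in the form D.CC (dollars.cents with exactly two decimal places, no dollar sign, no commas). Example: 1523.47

After 1 (year_end (apply 10% annual interest)): balance=$1100.00 total_interest=$100.00
After 2 (withdraw($100)): balance=$1000.00 total_interest=$100.00
After 3 (year_end (apply 10% annual interest)): balance=$1100.00 total_interest=$200.00
After 4 (month_end (apply 1% monthly interest)): balance=$1111.00 total_interest=$211.00
After 5 (year_end (apply 10% annual interest)): balance=$1222.10 total_interest=$322.10
After 6 (withdraw($300)): balance=$922.10 total_interest=$322.10

Answer: 922.10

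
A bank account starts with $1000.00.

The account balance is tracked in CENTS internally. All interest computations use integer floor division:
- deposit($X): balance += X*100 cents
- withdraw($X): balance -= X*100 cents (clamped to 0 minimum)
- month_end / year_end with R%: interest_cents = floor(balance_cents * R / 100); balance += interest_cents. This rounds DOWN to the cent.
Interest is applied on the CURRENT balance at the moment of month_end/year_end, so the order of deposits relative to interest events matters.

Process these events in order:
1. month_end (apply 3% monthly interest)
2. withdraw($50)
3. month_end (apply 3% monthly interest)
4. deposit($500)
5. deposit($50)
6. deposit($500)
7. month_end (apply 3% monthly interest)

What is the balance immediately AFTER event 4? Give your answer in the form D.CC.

Answer: 1509.40

Derivation:
After 1 (month_end (apply 3% monthly interest)): balance=$1030.00 total_interest=$30.00
After 2 (withdraw($50)): balance=$980.00 total_interest=$30.00
After 3 (month_end (apply 3% monthly interest)): balance=$1009.40 total_interest=$59.40
After 4 (deposit($500)): balance=$1509.40 total_interest=$59.40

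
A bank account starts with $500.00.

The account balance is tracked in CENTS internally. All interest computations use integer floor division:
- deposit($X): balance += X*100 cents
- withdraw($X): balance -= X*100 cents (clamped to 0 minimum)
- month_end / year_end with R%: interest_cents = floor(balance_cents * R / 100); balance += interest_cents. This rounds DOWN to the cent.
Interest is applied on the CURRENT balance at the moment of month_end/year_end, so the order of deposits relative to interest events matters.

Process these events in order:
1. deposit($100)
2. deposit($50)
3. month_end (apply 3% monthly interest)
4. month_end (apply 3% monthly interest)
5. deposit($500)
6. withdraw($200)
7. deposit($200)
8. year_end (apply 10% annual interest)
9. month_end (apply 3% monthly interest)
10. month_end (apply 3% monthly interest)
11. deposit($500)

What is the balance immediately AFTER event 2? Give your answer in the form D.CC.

Answer: 650.00

Derivation:
After 1 (deposit($100)): balance=$600.00 total_interest=$0.00
After 2 (deposit($50)): balance=$650.00 total_interest=$0.00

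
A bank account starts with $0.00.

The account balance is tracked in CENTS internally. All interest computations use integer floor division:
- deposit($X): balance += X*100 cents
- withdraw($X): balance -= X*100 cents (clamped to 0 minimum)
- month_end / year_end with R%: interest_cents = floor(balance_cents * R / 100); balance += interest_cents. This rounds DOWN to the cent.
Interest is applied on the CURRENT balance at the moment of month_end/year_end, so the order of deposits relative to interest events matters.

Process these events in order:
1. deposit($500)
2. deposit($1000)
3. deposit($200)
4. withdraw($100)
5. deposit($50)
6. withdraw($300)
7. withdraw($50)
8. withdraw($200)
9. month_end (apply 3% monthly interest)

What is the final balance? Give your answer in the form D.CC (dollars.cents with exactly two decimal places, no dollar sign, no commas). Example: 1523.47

Answer: 1133.00

Derivation:
After 1 (deposit($500)): balance=$500.00 total_interest=$0.00
After 2 (deposit($1000)): balance=$1500.00 total_interest=$0.00
After 3 (deposit($200)): balance=$1700.00 total_interest=$0.00
After 4 (withdraw($100)): balance=$1600.00 total_interest=$0.00
After 5 (deposit($50)): balance=$1650.00 total_interest=$0.00
After 6 (withdraw($300)): balance=$1350.00 total_interest=$0.00
After 7 (withdraw($50)): balance=$1300.00 total_interest=$0.00
After 8 (withdraw($200)): balance=$1100.00 total_interest=$0.00
After 9 (month_end (apply 3% monthly interest)): balance=$1133.00 total_interest=$33.00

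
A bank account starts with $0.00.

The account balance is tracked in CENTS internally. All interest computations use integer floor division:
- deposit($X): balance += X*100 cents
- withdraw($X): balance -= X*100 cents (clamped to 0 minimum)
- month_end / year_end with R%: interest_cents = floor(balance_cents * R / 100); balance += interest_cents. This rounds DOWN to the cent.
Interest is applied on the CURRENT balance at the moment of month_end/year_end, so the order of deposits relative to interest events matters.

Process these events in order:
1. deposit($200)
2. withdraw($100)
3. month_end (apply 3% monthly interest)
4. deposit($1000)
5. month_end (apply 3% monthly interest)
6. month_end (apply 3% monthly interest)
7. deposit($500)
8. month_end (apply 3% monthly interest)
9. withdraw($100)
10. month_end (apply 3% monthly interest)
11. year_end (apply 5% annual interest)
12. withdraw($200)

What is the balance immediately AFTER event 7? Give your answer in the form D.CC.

Answer: 1670.17

Derivation:
After 1 (deposit($200)): balance=$200.00 total_interest=$0.00
After 2 (withdraw($100)): balance=$100.00 total_interest=$0.00
After 3 (month_end (apply 3% monthly interest)): balance=$103.00 total_interest=$3.00
After 4 (deposit($1000)): balance=$1103.00 total_interest=$3.00
After 5 (month_end (apply 3% monthly interest)): balance=$1136.09 total_interest=$36.09
After 6 (month_end (apply 3% monthly interest)): balance=$1170.17 total_interest=$70.17
After 7 (deposit($500)): balance=$1670.17 total_interest=$70.17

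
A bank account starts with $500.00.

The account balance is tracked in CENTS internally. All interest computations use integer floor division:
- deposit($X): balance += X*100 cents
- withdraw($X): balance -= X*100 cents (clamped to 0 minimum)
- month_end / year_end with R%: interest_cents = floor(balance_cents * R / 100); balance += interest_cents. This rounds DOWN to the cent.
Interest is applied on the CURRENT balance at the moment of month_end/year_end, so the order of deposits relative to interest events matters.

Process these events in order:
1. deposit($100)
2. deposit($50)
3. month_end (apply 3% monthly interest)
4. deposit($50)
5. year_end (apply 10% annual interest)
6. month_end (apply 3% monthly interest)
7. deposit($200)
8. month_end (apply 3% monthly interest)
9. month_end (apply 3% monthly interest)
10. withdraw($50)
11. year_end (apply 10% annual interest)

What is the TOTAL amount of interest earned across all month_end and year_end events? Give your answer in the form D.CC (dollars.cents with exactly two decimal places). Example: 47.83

After 1 (deposit($100)): balance=$600.00 total_interest=$0.00
After 2 (deposit($50)): balance=$650.00 total_interest=$0.00
After 3 (month_end (apply 3% monthly interest)): balance=$669.50 total_interest=$19.50
After 4 (deposit($50)): balance=$719.50 total_interest=$19.50
After 5 (year_end (apply 10% annual interest)): balance=$791.45 total_interest=$91.45
After 6 (month_end (apply 3% monthly interest)): balance=$815.19 total_interest=$115.19
After 7 (deposit($200)): balance=$1015.19 total_interest=$115.19
After 8 (month_end (apply 3% monthly interest)): balance=$1045.64 total_interest=$145.64
After 9 (month_end (apply 3% monthly interest)): balance=$1077.00 total_interest=$177.00
After 10 (withdraw($50)): balance=$1027.00 total_interest=$177.00
After 11 (year_end (apply 10% annual interest)): balance=$1129.70 total_interest=$279.70

Answer: 279.70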